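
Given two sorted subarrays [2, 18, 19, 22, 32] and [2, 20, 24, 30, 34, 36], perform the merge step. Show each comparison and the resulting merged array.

Merging process:

Compare 2 vs 2: take 2 from left. Merged: [2]
Compare 18 vs 2: take 2 from right. Merged: [2, 2]
Compare 18 vs 20: take 18 from left. Merged: [2, 2, 18]
Compare 19 vs 20: take 19 from left. Merged: [2, 2, 18, 19]
Compare 22 vs 20: take 20 from right. Merged: [2, 2, 18, 19, 20]
Compare 22 vs 24: take 22 from left. Merged: [2, 2, 18, 19, 20, 22]
Compare 32 vs 24: take 24 from right. Merged: [2, 2, 18, 19, 20, 22, 24]
Compare 32 vs 30: take 30 from right. Merged: [2, 2, 18, 19, 20, 22, 24, 30]
Compare 32 vs 34: take 32 from left. Merged: [2, 2, 18, 19, 20, 22, 24, 30, 32]
Append remaining from right: [34, 36]. Merged: [2, 2, 18, 19, 20, 22, 24, 30, 32, 34, 36]

Final merged array: [2, 2, 18, 19, 20, 22, 24, 30, 32, 34, 36]
Total comparisons: 9

The merged array is [2, 2, 18, 19, 20, 22, 24, 30, 32, 34, 36], requiring 9 comparisons. The merge step runs in O(n) time where n is the total number of elements.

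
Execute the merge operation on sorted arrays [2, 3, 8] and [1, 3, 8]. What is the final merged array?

Merging process:

Compare 2 vs 1: take 1 from right. Merged: [1]
Compare 2 vs 3: take 2 from left. Merged: [1, 2]
Compare 3 vs 3: take 3 from left. Merged: [1, 2, 3]
Compare 8 vs 3: take 3 from right. Merged: [1, 2, 3, 3]
Compare 8 vs 8: take 8 from left. Merged: [1, 2, 3, 3, 8]
Append remaining from right: [8]. Merged: [1, 2, 3, 3, 8, 8]

Final merged array: [1, 2, 3, 3, 8, 8]
Total comparisons: 5

The merged array is [1, 2, 3, 3, 8, 8], requiring 5 comparisons. The merge step runs in O(n) time where n is the total number of elements.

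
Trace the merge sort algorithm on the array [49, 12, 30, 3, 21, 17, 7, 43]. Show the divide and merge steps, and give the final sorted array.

Merge sort trace:

Split: [49, 12, 30, 3, 21, 17, 7, 43] -> [49, 12, 30, 3] and [21, 17, 7, 43]
  Split: [49, 12, 30, 3] -> [49, 12] and [30, 3]
    Split: [49, 12] -> [49] and [12]
    Merge: [49] + [12] -> [12, 49]
    Split: [30, 3] -> [30] and [3]
    Merge: [30] + [3] -> [3, 30]
  Merge: [12, 49] + [3, 30] -> [3, 12, 30, 49]
  Split: [21, 17, 7, 43] -> [21, 17] and [7, 43]
    Split: [21, 17] -> [21] and [17]
    Merge: [21] + [17] -> [17, 21]
    Split: [7, 43] -> [7] and [43]
    Merge: [7] + [43] -> [7, 43]
  Merge: [17, 21] + [7, 43] -> [7, 17, 21, 43]
Merge: [3, 12, 30, 49] + [7, 17, 21, 43] -> [3, 7, 12, 17, 21, 30, 43, 49]

Final sorted array: [3, 7, 12, 17, 21, 30, 43, 49]

The merge sort proceeds by recursively splitting the array and merging sorted halves.
After all merges, the sorted array is [3, 7, 12, 17, 21, 30, 43, 49].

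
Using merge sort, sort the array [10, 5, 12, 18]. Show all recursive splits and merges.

Merge sort trace:

Split: [10, 5, 12, 18] -> [10, 5] and [12, 18]
  Split: [10, 5] -> [10] and [5]
  Merge: [10] + [5] -> [5, 10]
  Split: [12, 18] -> [12] and [18]
  Merge: [12] + [18] -> [12, 18]
Merge: [5, 10] + [12, 18] -> [5, 10, 12, 18]

Final sorted array: [5, 10, 12, 18]

The merge sort proceeds by recursively splitting the array and merging sorted halves.
After all merges, the sorted array is [5, 10, 12, 18].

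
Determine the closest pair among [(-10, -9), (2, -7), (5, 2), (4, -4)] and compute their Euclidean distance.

Computing all pairwise distances among 4 points:

d((-10, -9), (2, -7)) = 12.1655
d((-10, -9), (5, 2)) = 18.6011
d((-10, -9), (4, -4)) = 14.8661
d((2, -7), (5, 2)) = 9.4868
d((2, -7), (4, -4)) = 3.6056 <-- minimum
d((5, 2), (4, -4)) = 6.0828

Closest pair: (2, -7) and (4, -4) with distance 3.6056

The closest pair is (2, -7) and (4, -4) with Euclidean distance 3.6056. For 4 points, brute-force pairwise comparison is shown above. For large n, the divide-and-conquer algorithm (sort by x, recurse on halves, check the dividing strip) achieves O(n log n).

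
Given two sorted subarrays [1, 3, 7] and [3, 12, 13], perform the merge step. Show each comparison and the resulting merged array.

Merging process:

Compare 1 vs 3: take 1 from left. Merged: [1]
Compare 3 vs 3: take 3 from left. Merged: [1, 3]
Compare 7 vs 3: take 3 from right. Merged: [1, 3, 3]
Compare 7 vs 12: take 7 from left. Merged: [1, 3, 3, 7]
Append remaining from right: [12, 13]. Merged: [1, 3, 3, 7, 12, 13]

Final merged array: [1, 3, 3, 7, 12, 13]
Total comparisons: 4

The merged array is [1, 3, 3, 7, 12, 13], requiring 4 comparisons. The merge step runs in O(n) time where n is the total number of elements.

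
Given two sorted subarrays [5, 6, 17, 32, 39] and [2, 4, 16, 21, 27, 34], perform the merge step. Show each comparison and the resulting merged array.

Merging process:

Compare 5 vs 2: take 2 from right. Merged: [2]
Compare 5 vs 4: take 4 from right. Merged: [2, 4]
Compare 5 vs 16: take 5 from left. Merged: [2, 4, 5]
Compare 6 vs 16: take 6 from left. Merged: [2, 4, 5, 6]
Compare 17 vs 16: take 16 from right. Merged: [2, 4, 5, 6, 16]
Compare 17 vs 21: take 17 from left. Merged: [2, 4, 5, 6, 16, 17]
Compare 32 vs 21: take 21 from right. Merged: [2, 4, 5, 6, 16, 17, 21]
Compare 32 vs 27: take 27 from right. Merged: [2, 4, 5, 6, 16, 17, 21, 27]
Compare 32 vs 34: take 32 from left. Merged: [2, 4, 5, 6, 16, 17, 21, 27, 32]
Compare 39 vs 34: take 34 from right. Merged: [2, 4, 5, 6, 16, 17, 21, 27, 32, 34]
Append remaining from left: [39]. Merged: [2, 4, 5, 6, 16, 17, 21, 27, 32, 34, 39]

Final merged array: [2, 4, 5, 6, 16, 17, 21, 27, 32, 34, 39]
Total comparisons: 10

The merged array is [2, 4, 5, 6, 16, 17, 21, 27, 32, 34, 39], requiring 10 comparisons. The merge step runs in O(n) time where n is the total number of elements.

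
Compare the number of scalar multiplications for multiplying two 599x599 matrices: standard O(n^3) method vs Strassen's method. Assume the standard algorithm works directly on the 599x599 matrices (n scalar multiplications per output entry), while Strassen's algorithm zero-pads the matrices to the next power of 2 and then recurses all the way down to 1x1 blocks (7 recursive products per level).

Matrix multiplication for 599x599 matrices:

Strassen's algorithm requires power-of-2 dimensions. Pad 599x599 to 1024x1024 (next power of 2).

Standard algorithm: 599^3 = 214921799 multiplications
Strassen's algorithm: 7^(log2(1024)) = 7^10 = 282475249 multiplications
Difference: 214921799 - 282475249 = -67553450 (Strassen uses MORE here due to padding overhead — for small or just-over-power-of-2 n, padding can outweigh the per-level savings)

Standard: 214921799 multiplications (599^3). Strassen: 282475249 multiplications (7^10, after padding to 1024x1024). Strassen reduces 8 recursive multiplications to 7 at each level.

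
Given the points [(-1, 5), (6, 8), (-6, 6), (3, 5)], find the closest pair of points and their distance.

Computing all pairwise distances among 4 points:

d((-1, 5), (6, 8)) = 7.6158
d((-1, 5), (-6, 6)) = 5.099
d((-1, 5), (3, 5)) = 4.0 <-- minimum
d((6, 8), (-6, 6)) = 12.1655
d((6, 8), (3, 5)) = 4.2426
d((-6, 6), (3, 5)) = 9.0554

Closest pair: (-1, 5) and (3, 5) with distance 4.0

The closest pair is (-1, 5) and (3, 5) with Euclidean distance 4.0. For 4 points, brute-force pairwise comparison is shown above. For large n, the divide-and-conquer algorithm (sort by x, recurse on halves, check the dividing strip) achieves O(n log n).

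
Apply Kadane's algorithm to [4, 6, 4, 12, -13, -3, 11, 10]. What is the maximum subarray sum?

Using Kadane's algorithm on [4, 6, 4, 12, -13, -3, 11, 10]:

Scanning through the array:
Position 1 (value 6): max_ending_here = 10, max_so_far = 10
Position 2 (value 4): max_ending_here = 14, max_so_far = 14
Position 3 (value 12): max_ending_here = 26, max_so_far = 26
Position 4 (value -13): max_ending_here = 13, max_so_far = 26
Position 5 (value -3): max_ending_here = 10, max_so_far = 26
Position 6 (value 11): max_ending_here = 21, max_so_far = 26
Position 7 (value 10): max_ending_here = 31, max_so_far = 31

Maximum subarray: [4, 6, 4, 12, -13, -3, 11, 10]
Maximum sum: 31

The maximum subarray is [4, 6, 4, 12, -13, -3, 11, 10] with sum 31. This subarray runs from index 0 to index 7.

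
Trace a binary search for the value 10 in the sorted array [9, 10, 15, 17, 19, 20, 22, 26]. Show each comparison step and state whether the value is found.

Binary search for 10 in [9, 10, 15, 17, 19, 20, 22, 26]:

lo=0, hi=7, mid=3, arr[mid]=17 -> 17 > 10, search left half
lo=0, hi=2, mid=1, arr[mid]=10 -> Found target at index 1!

Binary search finds 10 at index 1 after 2 comparisons. The search repeatedly halves the search space by comparing with the middle element.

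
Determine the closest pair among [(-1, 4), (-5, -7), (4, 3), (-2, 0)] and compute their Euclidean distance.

Computing all pairwise distances among 4 points:

d((-1, 4), (-5, -7)) = 11.7047
d((-1, 4), (4, 3)) = 5.099
d((-1, 4), (-2, 0)) = 4.1231 <-- minimum
d((-5, -7), (4, 3)) = 13.4536
d((-5, -7), (-2, 0)) = 7.6158
d((4, 3), (-2, 0)) = 6.7082

Closest pair: (-1, 4) and (-2, 0) with distance 4.1231

The closest pair is (-1, 4) and (-2, 0) with Euclidean distance 4.1231. For 4 points, brute-force pairwise comparison is shown above. For large n, the divide-and-conquer algorithm (sort by x, recurse on halves, check the dividing strip) achieves O(n log n).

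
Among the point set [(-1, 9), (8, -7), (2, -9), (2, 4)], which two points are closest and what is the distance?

Computing all pairwise distances among 4 points:

d((-1, 9), (8, -7)) = 18.3576
d((-1, 9), (2, -9)) = 18.2483
d((-1, 9), (2, 4)) = 5.831 <-- minimum
d((8, -7), (2, -9)) = 6.3246
d((8, -7), (2, 4)) = 12.53
d((2, -9), (2, 4)) = 13.0

Closest pair: (-1, 9) and (2, 4) with distance 5.831

The closest pair is (-1, 9) and (2, 4) with Euclidean distance 5.831. For 4 points, brute-force pairwise comparison is shown above. For large n, the divide-and-conquer algorithm (sort by x, recurse on halves, check the dividing strip) achieves O(n log n).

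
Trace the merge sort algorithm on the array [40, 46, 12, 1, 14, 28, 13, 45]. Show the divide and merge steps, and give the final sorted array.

Merge sort trace:

Split: [40, 46, 12, 1, 14, 28, 13, 45] -> [40, 46, 12, 1] and [14, 28, 13, 45]
  Split: [40, 46, 12, 1] -> [40, 46] and [12, 1]
    Split: [40, 46] -> [40] and [46]
    Merge: [40] + [46] -> [40, 46]
    Split: [12, 1] -> [12] and [1]
    Merge: [12] + [1] -> [1, 12]
  Merge: [40, 46] + [1, 12] -> [1, 12, 40, 46]
  Split: [14, 28, 13, 45] -> [14, 28] and [13, 45]
    Split: [14, 28] -> [14] and [28]
    Merge: [14] + [28] -> [14, 28]
    Split: [13, 45] -> [13] and [45]
    Merge: [13] + [45] -> [13, 45]
  Merge: [14, 28] + [13, 45] -> [13, 14, 28, 45]
Merge: [1, 12, 40, 46] + [13, 14, 28, 45] -> [1, 12, 13, 14, 28, 40, 45, 46]

Final sorted array: [1, 12, 13, 14, 28, 40, 45, 46]

The merge sort proceeds by recursively splitting the array and merging sorted halves.
After all merges, the sorted array is [1, 12, 13, 14, 28, 40, 45, 46].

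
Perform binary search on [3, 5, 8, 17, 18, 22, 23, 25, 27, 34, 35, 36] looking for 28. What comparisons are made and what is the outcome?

Binary search for 28 in [3, 5, 8, 17, 18, 22, 23, 25, 27, 34, 35, 36]:

lo=0, hi=11, mid=5, arr[mid]=22 -> 22 < 28, search right half
lo=6, hi=11, mid=8, arr[mid]=27 -> 27 < 28, search right half
lo=9, hi=11, mid=10, arr[mid]=35 -> 35 > 28, search left half
lo=9, hi=9, mid=9, arr[mid]=34 -> 34 > 28, search left half
lo=9 > hi=8, target 28 not found

Binary search determines that 28 is not in the array after 4 comparisons. The search space was exhausted without finding the target.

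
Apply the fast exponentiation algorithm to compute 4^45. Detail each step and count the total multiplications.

Computing 4^45 by squaring (build up from 4^1; each line after the first costs one multiplication):

4^1 = 4
4^2 = (4^1)^2 = 4^2 = 16
4^4 = (4^2)^2 = 16^2 = 256
4^5 = 4 * 4^4 = 4 * 256 = 1024
4^10 = (4^5)^2 = 1024^2 = 1048576
4^11 = 4 * 4^10 = 4 * 1048576 = 4194304
4^22 = (4^11)^2 = 4194304^2 = 17592186044416
4^44 = (4^22)^2 = 17592186044416^2 = 309485009821345068724781056
4^45 = 4 * 4^44 = 4 * 309485009821345068724781056 = 1237940039285380274899124224

Result: 1237940039285380274899124224
Multiplications needed: 8 (8 lines after 4^1)

4^45 = 1237940039285380274899124224. Using exponentiation by squaring, this requires 8 multiplications. The key idea: if the exponent is even, square the half-power; if odd, multiply by the base once.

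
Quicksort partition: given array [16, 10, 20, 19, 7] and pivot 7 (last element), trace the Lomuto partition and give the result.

Lomuto partition with pivot = 7:

Initial array: [16, 10, 20, 19, 7]

arr[0]=16 > 7: no swap
arr[1]=10 > 7: no swap
arr[2]=20 > 7: no swap
arr[3]=19 > 7: no swap

Place pivot at position 0: [7, 10, 20, 19, 16]
Pivot position: 0

After partitioning with pivot 7, the array becomes [7, 10, 20, 19, 16]. The pivot is placed at index 0. All elements to the left of the pivot are <= 7, and all elements to the right are > 7.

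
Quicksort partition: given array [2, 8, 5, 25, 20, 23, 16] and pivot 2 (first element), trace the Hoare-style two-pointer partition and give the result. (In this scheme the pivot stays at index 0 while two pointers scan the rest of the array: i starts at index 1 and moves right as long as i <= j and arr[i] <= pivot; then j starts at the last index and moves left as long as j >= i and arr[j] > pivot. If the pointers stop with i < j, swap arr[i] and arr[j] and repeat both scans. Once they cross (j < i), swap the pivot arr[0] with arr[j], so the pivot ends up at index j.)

Hoare-style two-pointer partition with pivot = 2:

Initial array: [2, 8, 5, 25, 20, 23, 16]

Pointers start at i = 1, j = 6.
i ends at 1, j ends at 0: the pointers have crossed (j < i), so scanning stops.

j = 0, so swapping arr[0] with arr[j] leaves the pivot at position 0: [2, 8, 5, 25, 20, 23, 16]
Pivot position: 0

After partitioning with pivot 2, the array becomes [2, 8, 5, 25, 20, 23, 16]. The pivot is placed at index 0. All elements to the left of the pivot are <= 2, and all elements to the right are > 2.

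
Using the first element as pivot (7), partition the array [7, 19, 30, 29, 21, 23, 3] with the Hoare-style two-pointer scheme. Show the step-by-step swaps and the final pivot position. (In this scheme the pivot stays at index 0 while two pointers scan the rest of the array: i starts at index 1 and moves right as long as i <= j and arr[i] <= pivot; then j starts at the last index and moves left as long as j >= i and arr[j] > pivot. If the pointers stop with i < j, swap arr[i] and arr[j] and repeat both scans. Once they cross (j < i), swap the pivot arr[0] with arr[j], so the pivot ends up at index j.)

Hoare-style two-pointer partition with pivot = 7:

Initial array: [7, 19, 30, 29, 21, 23, 3]

Pointers start at i = 1, j = 6.
i stops at index 1 (arr[1]=19 > 7), j stops at index 6 (arr[6]=3 <= 7): swap arr[1] and arr[6], array becomes [7, 3, 30, 29, 21, 23, 19]
i ends at 2, j ends at 1: the pointers have crossed (j < i), so scanning stops.

Swap pivot arr[0] with arr[1] to place pivot at position 1: [3, 7, 30, 29, 21, 23, 19]
Pivot position: 1

After partitioning with pivot 7, the array becomes [3, 7, 30, 29, 21, 23, 19]. The pivot is placed at index 1. All elements to the left of the pivot are <= 7, and all elements to the right are > 7.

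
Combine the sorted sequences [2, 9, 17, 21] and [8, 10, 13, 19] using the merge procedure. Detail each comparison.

Merging process:

Compare 2 vs 8: take 2 from left. Merged: [2]
Compare 9 vs 8: take 8 from right. Merged: [2, 8]
Compare 9 vs 10: take 9 from left. Merged: [2, 8, 9]
Compare 17 vs 10: take 10 from right. Merged: [2, 8, 9, 10]
Compare 17 vs 13: take 13 from right. Merged: [2, 8, 9, 10, 13]
Compare 17 vs 19: take 17 from left. Merged: [2, 8, 9, 10, 13, 17]
Compare 21 vs 19: take 19 from right. Merged: [2, 8, 9, 10, 13, 17, 19]
Append remaining from left: [21]. Merged: [2, 8, 9, 10, 13, 17, 19, 21]

Final merged array: [2, 8, 9, 10, 13, 17, 19, 21]
Total comparisons: 7

The merged array is [2, 8, 9, 10, 13, 17, 19, 21], requiring 7 comparisons. The merge step runs in O(n) time where n is the total number of elements.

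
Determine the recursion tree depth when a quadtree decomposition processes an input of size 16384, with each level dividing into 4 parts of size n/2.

For divide and conquer with division factor 2:

Problem sizes at each level:
Level 0: 16384
Level 1: 8192
Level 2: 4096
Level 3: 2048
Level 4: 1024
Level 5: 512
Level 6: 256
Level 7: 128
Level 8: 64
Level 9: 32
Level 10: 16
Level 11: 8
Level 12: 4
Level 13: 2
Level 14: 1

The root is level 0 and the size-1 base case is level 14 (the tree spans levels 0 through 14, i.e. 15 levels counting the root), so the depth is the number of divisions: log_2(16384) = 14

The recursion tree depth is log_2(16384) = 14. At each level, the problem size is divided by 2, so it takes 14 divisions to reduce to a base case of size 1. The algorithm makes 4 recursive calls at each level.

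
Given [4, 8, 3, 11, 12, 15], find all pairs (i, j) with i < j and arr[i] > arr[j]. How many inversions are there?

Finding inversions in [4, 8, 3, 11, 12, 15]:

(0, 2): arr[0]=4 > arr[2]=3
(1, 2): arr[1]=8 > arr[2]=3

Total inversions: 2

The array has 2 inversion(s): (0,2), (1,2). Each pair (i,j) satisfies i < j and arr[i] > arr[j].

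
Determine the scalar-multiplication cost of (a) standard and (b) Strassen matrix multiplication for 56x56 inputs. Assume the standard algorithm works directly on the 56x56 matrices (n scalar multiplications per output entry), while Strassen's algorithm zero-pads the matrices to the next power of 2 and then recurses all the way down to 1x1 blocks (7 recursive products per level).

Matrix multiplication for 56x56 matrices:

Strassen's algorithm requires power-of-2 dimensions. Pad 56x56 to 64x64 (next power of 2).

Standard algorithm: 56^3 = 175616 multiplications
Strassen's algorithm: 7^(log2(64)) = 7^6 = 117649 multiplications
Savings: 175616 - 117649 = 57967 multiplications

Standard: 175616 multiplications (56^3). Strassen: 117649 multiplications (7^6, after padding to 64x64). Strassen reduces 8 recursive multiplications to 7 at each level.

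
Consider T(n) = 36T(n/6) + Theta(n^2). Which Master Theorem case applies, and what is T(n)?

Master Theorem for T(n) = 36T(n/6) + O(n^2):

a = 36, b = 6, c = 2
log_b(a) = log_6(36) = 2.0000

Case 2: c = 2 = log_6(36) = 2.0000
T(n) = O(n^2 log n) = O(n^2 log n)

For T(n) = 36T(n/6) + O(n^2): log_6(36) = 2.0000. This is Case 2 of the Master Theorem (c = log_b(a), equal work at all levels), giving O(n^2 log n).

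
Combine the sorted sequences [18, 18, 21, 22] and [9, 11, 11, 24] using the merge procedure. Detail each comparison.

Merging process:

Compare 18 vs 9: take 9 from right. Merged: [9]
Compare 18 vs 11: take 11 from right. Merged: [9, 11]
Compare 18 vs 11: take 11 from right. Merged: [9, 11, 11]
Compare 18 vs 24: take 18 from left. Merged: [9, 11, 11, 18]
Compare 18 vs 24: take 18 from left. Merged: [9, 11, 11, 18, 18]
Compare 21 vs 24: take 21 from left. Merged: [9, 11, 11, 18, 18, 21]
Compare 22 vs 24: take 22 from left. Merged: [9, 11, 11, 18, 18, 21, 22]
Append remaining from right: [24]. Merged: [9, 11, 11, 18, 18, 21, 22, 24]

Final merged array: [9, 11, 11, 18, 18, 21, 22, 24]
Total comparisons: 7

The merged array is [9, 11, 11, 18, 18, 21, 22, 24], requiring 7 comparisons. The merge step runs in O(n) time where n is the total number of elements.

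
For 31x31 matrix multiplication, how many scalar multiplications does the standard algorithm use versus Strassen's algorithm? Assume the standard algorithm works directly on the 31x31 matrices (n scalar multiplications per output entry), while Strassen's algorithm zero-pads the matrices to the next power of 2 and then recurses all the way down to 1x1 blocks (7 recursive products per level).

Matrix multiplication for 31x31 matrices:

Strassen's algorithm requires power-of-2 dimensions. Pad 31x31 to 32x32 (next power of 2).

Standard algorithm: 31^3 = 29791 multiplications
Strassen's algorithm: 7^(log2(32)) = 7^5 = 16807 multiplications
Savings: 29791 - 16807 = 12984 multiplications

Standard: 29791 multiplications (31^3). Strassen: 16807 multiplications (7^5, after padding to 32x32). Strassen reduces 8 recursive multiplications to 7 at each level.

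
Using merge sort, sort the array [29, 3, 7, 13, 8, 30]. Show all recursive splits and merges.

Merge sort trace:

Split: [29, 3, 7, 13, 8, 30] -> [29, 3, 7] and [13, 8, 30]
  Split: [29, 3, 7] -> [29] and [3, 7]
    Split: [3, 7] -> [3] and [7]
    Merge: [3] + [7] -> [3, 7]
  Merge: [29] + [3, 7] -> [3, 7, 29]
  Split: [13, 8, 30] -> [13] and [8, 30]
    Split: [8, 30] -> [8] and [30]
    Merge: [8] + [30] -> [8, 30]
  Merge: [13] + [8, 30] -> [8, 13, 30]
Merge: [3, 7, 29] + [8, 13, 30] -> [3, 7, 8, 13, 29, 30]

Final sorted array: [3, 7, 8, 13, 29, 30]

The merge sort proceeds by recursively splitting the array and merging sorted halves.
After all merges, the sorted array is [3, 7, 8, 13, 29, 30].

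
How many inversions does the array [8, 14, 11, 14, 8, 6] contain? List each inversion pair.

Finding inversions in [8, 14, 11, 14, 8, 6]:

(0, 5): arr[0]=8 > arr[5]=6
(1, 2): arr[1]=14 > arr[2]=11
(1, 4): arr[1]=14 > arr[4]=8
(1, 5): arr[1]=14 > arr[5]=6
(2, 4): arr[2]=11 > arr[4]=8
(2, 5): arr[2]=11 > arr[5]=6
(3, 4): arr[3]=14 > arr[4]=8
(3, 5): arr[3]=14 > arr[5]=6
(4, 5): arr[4]=8 > arr[5]=6

Total inversions: 9

The array has 9 inversion(s): (0,5), (1,2), (1,4), (1,5), (2,4), (2,5), (3,4), (3,5), (4,5). Each pair (i,j) satisfies i < j and arr[i] > arr[j].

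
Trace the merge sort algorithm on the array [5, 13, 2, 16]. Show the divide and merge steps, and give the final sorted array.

Merge sort trace:

Split: [5, 13, 2, 16] -> [5, 13] and [2, 16]
  Split: [5, 13] -> [5] and [13]
  Merge: [5] + [13] -> [5, 13]
  Split: [2, 16] -> [2] and [16]
  Merge: [2] + [16] -> [2, 16]
Merge: [5, 13] + [2, 16] -> [2, 5, 13, 16]

Final sorted array: [2, 5, 13, 16]

The merge sort proceeds by recursively splitting the array and merging sorted halves.
After all merges, the sorted array is [2, 5, 13, 16].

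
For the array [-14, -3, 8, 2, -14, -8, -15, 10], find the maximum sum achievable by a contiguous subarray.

Using Kadane's algorithm on [-14, -3, 8, 2, -14, -8, -15, 10]:

Scanning through the array:
Position 1 (value -3): max_ending_here = -3, max_so_far = -3
Position 2 (value 8): max_ending_here = 8, max_so_far = 8
Position 3 (value 2): max_ending_here = 10, max_so_far = 10
Position 4 (value -14): max_ending_here = -4, max_so_far = 10
Position 5 (value -8): max_ending_here = -8, max_so_far = 10
Position 6 (value -15): max_ending_here = -15, max_so_far = 10
Position 7 (value 10): max_ending_here = 10, max_so_far = 10

Maximum subarray: [8, 2]
Maximum sum: 10

The maximum subarray is [8, 2] with sum 10. This subarray runs from index 2 to index 3.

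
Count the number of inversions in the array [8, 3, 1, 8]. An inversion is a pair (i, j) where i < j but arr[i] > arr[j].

Finding inversions in [8, 3, 1, 8]:

(0, 1): arr[0]=8 > arr[1]=3
(0, 2): arr[0]=8 > arr[2]=1
(1, 2): arr[1]=3 > arr[2]=1

Total inversions: 3

The array has 3 inversion(s): (0,1), (0,2), (1,2). Each pair (i,j) satisfies i < j and arr[i] > arr[j].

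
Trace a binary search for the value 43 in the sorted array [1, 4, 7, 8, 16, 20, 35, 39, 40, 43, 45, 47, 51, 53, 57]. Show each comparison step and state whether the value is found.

Binary search for 43 in [1, 4, 7, 8, 16, 20, 35, 39, 40, 43, 45, 47, 51, 53, 57]:

lo=0, hi=14, mid=7, arr[mid]=39 -> 39 < 43, search right half
lo=8, hi=14, mid=11, arr[mid]=47 -> 47 > 43, search left half
lo=8, hi=10, mid=9, arr[mid]=43 -> Found target at index 9!

Binary search finds 43 at index 9 after 3 comparisons. The search repeatedly halves the search space by comparing with the middle element.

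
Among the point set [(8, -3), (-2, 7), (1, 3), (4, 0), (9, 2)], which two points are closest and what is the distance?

Computing all pairwise distances among 5 points:

d((8, -3), (-2, 7)) = 14.1421
d((8, -3), (1, 3)) = 9.2195
d((8, -3), (4, 0)) = 5.0
d((8, -3), (9, 2)) = 5.099
d((-2, 7), (1, 3)) = 5.0
d((-2, 7), (4, 0)) = 9.2195
d((-2, 7), (9, 2)) = 12.083
d((1, 3), (4, 0)) = 4.2426 <-- minimum
d((1, 3), (9, 2)) = 8.0623
d((4, 0), (9, 2)) = 5.3852

Closest pair: (1, 3) and (4, 0) with distance 4.2426

The closest pair is (1, 3) and (4, 0) with Euclidean distance 4.2426. For 5 points, brute-force pairwise comparison is shown above. For large n, the divide-and-conquer algorithm (sort by x, recurse on halves, check the dividing strip) achieves O(n log n).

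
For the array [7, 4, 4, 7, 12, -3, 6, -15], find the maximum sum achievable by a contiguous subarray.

Using Kadane's algorithm on [7, 4, 4, 7, 12, -3, 6, -15]:

Scanning through the array:
Position 1 (value 4): max_ending_here = 11, max_so_far = 11
Position 2 (value 4): max_ending_here = 15, max_so_far = 15
Position 3 (value 7): max_ending_here = 22, max_so_far = 22
Position 4 (value 12): max_ending_here = 34, max_so_far = 34
Position 5 (value -3): max_ending_here = 31, max_so_far = 34
Position 6 (value 6): max_ending_here = 37, max_so_far = 37
Position 7 (value -15): max_ending_here = 22, max_so_far = 37

Maximum subarray: [7, 4, 4, 7, 12, -3, 6]
Maximum sum: 37

The maximum subarray is [7, 4, 4, 7, 12, -3, 6] with sum 37. This subarray runs from index 0 to index 6.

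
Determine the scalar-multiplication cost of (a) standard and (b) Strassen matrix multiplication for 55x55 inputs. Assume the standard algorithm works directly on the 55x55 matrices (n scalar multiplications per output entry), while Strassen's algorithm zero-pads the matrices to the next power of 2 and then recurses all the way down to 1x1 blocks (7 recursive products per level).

Matrix multiplication for 55x55 matrices:

Strassen's algorithm requires power-of-2 dimensions. Pad 55x55 to 64x64 (next power of 2).

Standard algorithm: 55^3 = 166375 multiplications
Strassen's algorithm: 7^(log2(64)) = 7^6 = 117649 multiplications
Savings: 166375 - 117649 = 48726 multiplications

Standard: 166375 multiplications (55^3). Strassen: 117649 multiplications (7^6, after padding to 64x64). Strassen reduces 8 recursive multiplications to 7 at each level.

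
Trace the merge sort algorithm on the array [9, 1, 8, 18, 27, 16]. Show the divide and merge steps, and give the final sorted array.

Merge sort trace:

Split: [9, 1, 8, 18, 27, 16] -> [9, 1, 8] and [18, 27, 16]
  Split: [9, 1, 8] -> [9] and [1, 8]
    Split: [1, 8] -> [1] and [8]
    Merge: [1] + [8] -> [1, 8]
  Merge: [9] + [1, 8] -> [1, 8, 9]
  Split: [18, 27, 16] -> [18] and [27, 16]
    Split: [27, 16] -> [27] and [16]
    Merge: [27] + [16] -> [16, 27]
  Merge: [18] + [16, 27] -> [16, 18, 27]
Merge: [1, 8, 9] + [16, 18, 27] -> [1, 8, 9, 16, 18, 27]

Final sorted array: [1, 8, 9, 16, 18, 27]

The merge sort proceeds by recursively splitting the array and merging sorted halves.
After all merges, the sorted array is [1, 8, 9, 16, 18, 27].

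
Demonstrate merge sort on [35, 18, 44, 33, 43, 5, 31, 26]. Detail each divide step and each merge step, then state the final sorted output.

Merge sort trace:

Split: [35, 18, 44, 33, 43, 5, 31, 26] -> [35, 18, 44, 33] and [43, 5, 31, 26]
  Split: [35, 18, 44, 33] -> [35, 18] and [44, 33]
    Split: [35, 18] -> [35] and [18]
    Merge: [35] + [18] -> [18, 35]
    Split: [44, 33] -> [44] and [33]
    Merge: [44] + [33] -> [33, 44]
  Merge: [18, 35] + [33, 44] -> [18, 33, 35, 44]
  Split: [43, 5, 31, 26] -> [43, 5] and [31, 26]
    Split: [43, 5] -> [43] and [5]
    Merge: [43] + [5] -> [5, 43]
    Split: [31, 26] -> [31] and [26]
    Merge: [31] + [26] -> [26, 31]
  Merge: [5, 43] + [26, 31] -> [5, 26, 31, 43]
Merge: [18, 33, 35, 44] + [5, 26, 31, 43] -> [5, 18, 26, 31, 33, 35, 43, 44]

Final sorted array: [5, 18, 26, 31, 33, 35, 43, 44]

The merge sort proceeds by recursively splitting the array and merging sorted halves.
After all merges, the sorted array is [5, 18, 26, 31, 33, 35, 43, 44].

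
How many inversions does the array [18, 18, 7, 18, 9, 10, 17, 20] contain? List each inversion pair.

Finding inversions in [18, 18, 7, 18, 9, 10, 17, 20]:

(0, 2): arr[0]=18 > arr[2]=7
(0, 4): arr[0]=18 > arr[4]=9
(0, 5): arr[0]=18 > arr[5]=10
(0, 6): arr[0]=18 > arr[6]=17
(1, 2): arr[1]=18 > arr[2]=7
(1, 4): arr[1]=18 > arr[4]=9
(1, 5): arr[1]=18 > arr[5]=10
(1, 6): arr[1]=18 > arr[6]=17
(3, 4): arr[3]=18 > arr[4]=9
(3, 5): arr[3]=18 > arr[5]=10
(3, 6): arr[3]=18 > arr[6]=17

Total inversions: 11

The array has 11 inversion(s): (0,2), (0,4), (0,5), (0,6), (1,2), (1,4), (1,5), (1,6), (3,4), (3,5), (3,6). Each pair (i,j) satisfies i < j and arr[i] > arr[j].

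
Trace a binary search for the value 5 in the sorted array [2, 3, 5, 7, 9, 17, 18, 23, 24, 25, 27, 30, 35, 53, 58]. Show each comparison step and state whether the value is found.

Binary search for 5 in [2, 3, 5, 7, 9, 17, 18, 23, 24, 25, 27, 30, 35, 53, 58]:

lo=0, hi=14, mid=7, arr[mid]=23 -> 23 > 5, search left half
lo=0, hi=6, mid=3, arr[mid]=7 -> 7 > 5, search left half
lo=0, hi=2, mid=1, arr[mid]=3 -> 3 < 5, search right half
lo=2, hi=2, mid=2, arr[mid]=5 -> Found target at index 2!

Binary search finds 5 at index 2 after 4 comparisons. The search repeatedly halves the search space by comparing with the middle element.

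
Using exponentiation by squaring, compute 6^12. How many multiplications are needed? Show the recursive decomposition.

Computing 6^12 by squaring (build up from 6^1; each line after the first costs one multiplication):

6^1 = 6
6^2 = (6^1)^2 = 6^2 = 36
6^3 = 6 * 6^2 = 6 * 36 = 216
6^6 = (6^3)^2 = 216^2 = 46656
6^12 = (6^6)^2 = 46656^2 = 2176782336

Result: 2176782336
Multiplications needed: 4 (4 lines after 6^1)

6^12 = 2176782336. Using exponentiation by squaring, this requires 4 multiplications. The key idea: if the exponent is even, square the half-power; if odd, multiply by the base once.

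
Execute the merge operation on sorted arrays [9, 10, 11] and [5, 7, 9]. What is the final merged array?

Merging process:

Compare 9 vs 5: take 5 from right. Merged: [5]
Compare 9 vs 7: take 7 from right. Merged: [5, 7]
Compare 9 vs 9: take 9 from left. Merged: [5, 7, 9]
Compare 10 vs 9: take 9 from right. Merged: [5, 7, 9, 9]
Append remaining from left: [10, 11]. Merged: [5, 7, 9, 9, 10, 11]

Final merged array: [5, 7, 9, 9, 10, 11]
Total comparisons: 4

The merged array is [5, 7, 9, 9, 10, 11], requiring 4 comparisons. The merge step runs in O(n) time where n is the total number of elements.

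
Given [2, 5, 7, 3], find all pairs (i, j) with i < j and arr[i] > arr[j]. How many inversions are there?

Finding inversions in [2, 5, 7, 3]:

(1, 3): arr[1]=5 > arr[3]=3
(2, 3): arr[2]=7 > arr[3]=3

Total inversions: 2

The array has 2 inversion(s): (1,3), (2,3). Each pair (i,j) satisfies i < j and arr[i] > arr[j].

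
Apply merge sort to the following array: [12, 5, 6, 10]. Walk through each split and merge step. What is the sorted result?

Merge sort trace:

Split: [12, 5, 6, 10] -> [12, 5] and [6, 10]
  Split: [12, 5] -> [12] and [5]
  Merge: [12] + [5] -> [5, 12]
  Split: [6, 10] -> [6] and [10]
  Merge: [6] + [10] -> [6, 10]
Merge: [5, 12] + [6, 10] -> [5, 6, 10, 12]

Final sorted array: [5, 6, 10, 12]

The merge sort proceeds by recursively splitting the array and merging sorted halves.
After all merges, the sorted array is [5, 6, 10, 12].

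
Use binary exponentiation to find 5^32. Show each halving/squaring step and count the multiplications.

Computing 5^32 by squaring (build up from 5^1; each line after the first costs one multiplication):

5^1 = 5
5^2 = (5^1)^2 = 5^2 = 25
5^4 = (5^2)^2 = 25^2 = 625
5^8 = (5^4)^2 = 625^2 = 390625
5^16 = (5^8)^2 = 390625^2 = 152587890625
5^32 = (5^16)^2 = 152587890625^2 = 23283064365386962890625

Result: 23283064365386962890625
Multiplications needed: 5 (5 lines after 5^1)

5^32 = 23283064365386962890625. Using exponentiation by squaring, this requires 5 multiplications. The key idea: if the exponent is even, square the half-power; if odd, multiply by the base once.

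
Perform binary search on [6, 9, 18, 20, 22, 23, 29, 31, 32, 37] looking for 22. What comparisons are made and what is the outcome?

Binary search for 22 in [6, 9, 18, 20, 22, 23, 29, 31, 32, 37]:

lo=0, hi=9, mid=4, arr[mid]=22 -> Found target at index 4!

Binary search finds 22 at index 4 after 1 comparisons. The search repeatedly halves the search space by comparing with the middle element.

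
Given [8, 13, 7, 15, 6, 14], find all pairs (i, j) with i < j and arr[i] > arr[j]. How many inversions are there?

Finding inversions in [8, 13, 7, 15, 6, 14]:

(0, 2): arr[0]=8 > arr[2]=7
(0, 4): arr[0]=8 > arr[4]=6
(1, 2): arr[1]=13 > arr[2]=7
(1, 4): arr[1]=13 > arr[4]=6
(2, 4): arr[2]=7 > arr[4]=6
(3, 4): arr[3]=15 > arr[4]=6
(3, 5): arr[3]=15 > arr[5]=14

Total inversions: 7

The array has 7 inversion(s): (0,2), (0,4), (1,2), (1,4), (2,4), (3,4), (3,5). Each pair (i,j) satisfies i < j and arr[i] > arr[j].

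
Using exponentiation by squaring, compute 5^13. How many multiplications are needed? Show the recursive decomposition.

Computing 5^13 by squaring (build up from 5^1; each line after the first costs one multiplication):

5^1 = 5
5^2 = (5^1)^2 = 5^2 = 25
5^3 = 5 * 5^2 = 5 * 25 = 125
5^6 = (5^3)^2 = 125^2 = 15625
5^12 = (5^6)^2 = 15625^2 = 244140625
5^13 = 5 * 5^12 = 5 * 244140625 = 1220703125

Result: 1220703125
Multiplications needed: 5 (5 lines after 5^1)

5^13 = 1220703125. Using exponentiation by squaring, this requires 5 multiplications. The key idea: if the exponent is even, square the half-power; if odd, multiply by the base once.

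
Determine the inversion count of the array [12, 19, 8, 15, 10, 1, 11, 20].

Finding inversions in [12, 19, 8, 15, 10, 1, 11, 20]:

(0, 2): arr[0]=12 > arr[2]=8
(0, 4): arr[0]=12 > arr[4]=10
(0, 5): arr[0]=12 > arr[5]=1
(0, 6): arr[0]=12 > arr[6]=11
(1, 2): arr[1]=19 > arr[2]=8
(1, 3): arr[1]=19 > arr[3]=15
(1, 4): arr[1]=19 > arr[4]=10
(1, 5): arr[1]=19 > arr[5]=1
(1, 6): arr[1]=19 > arr[6]=11
(2, 5): arr[2]=8 > arr[5]=1
(3, 4): arr[3]=15 > arr[4]=10
(3, 5): arr[3]=15 > arr[5]=1
(3, 6): arr[3]=15 > arr[6]=11
(4, 5): arr[4]=10 > arr[5]=1

Total inversions: 14

The array has 14 inversion(s): (0,2), (0,4), (0,5), (0,6), (1,2), (1,3), (1,4), (1,5), (1,6), (2,5), (3,4), (3,5), (3,6), (4,5). Each pair (i,j) satisfies i < j and arr[i] > arr[j].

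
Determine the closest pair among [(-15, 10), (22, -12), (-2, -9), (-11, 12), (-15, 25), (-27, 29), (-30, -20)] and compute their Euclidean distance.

Computing all pairwise distances among 7 points:

d((-15, 10), (22, -12)) = 43.0465
d((-15, 10), (-2, -9)) = 23.0217
d((-15, 10), (-11, 12)) = 4.4721 <-- minimum
d((-15, 10), (-15, 25)) = 15.0
d((-15, 10), (-27, 29)) = 22.4722
d((-15, 10), (-30, -20)) = 33.541
d((22, -12), (-2, -9)) = 24.1868
d((22, -12), (-11, 12)) = 40.8044
d((22, -12), (-15, 25)) = 52.3259
d((22, -12), (-27, 29)) = 63.8905
d((22, -12), (-30, -20)) = 52.6118
d((-2, -9), (-11, 12)) = 22.8473
d((-2, -9), (-15, 25)) = 36.4005
d((-2, -9), (-27, 29)) = 45.4863
d((-2, -9), (-30, -20)) = 30.0832
d((-11, 12), (-15, 25)) = 13.6015
d((-11, 12), (-27, 29)) = 23.3452
d((-11, 12), (-30, -20)) = 37.2156
d((-15, 25), (-27, 29)) = 12.6491
d((-15, 25), (-30, -20)) = 47.4342
d((-27, 29), (-30, -20)) = 49.0918

Closest pair: (-15, 10) and (-11, 12) with distance 4.4721

The closest pair is (-15, 10) and (-11, 12) with Euclidean distance 4.4721. For 7 points, brute-force pairwise comparison is shown above. For large n, the divide-and-conquer algorithm (sort by x, recurse on halves, check the dividing strip) achieves O(n log n).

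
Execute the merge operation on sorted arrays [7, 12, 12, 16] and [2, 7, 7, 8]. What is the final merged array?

Merging process:

Compare 7 vs 2: take 2 from right. Merged: [2]
Compare 7 vs 7: take 7 from left. Merged: [2, 7]
Compare 12 vs 7: take 7 from right. Merged: [2, 7, 7]
Compare 12 vs 7: take 7 from right. Merged: [2, 7, 7, 7]
Compare 12 vs 8: take 8 from right. Merged: [2, 7, 7, 7, 8]
Append remaining from left: [12, 12, 16]. Merged: [2, 7, 7, 7, 8, 12, 12, 16]

Final merged array: [2, 7, 7, 7, 8, 12, 12, 16]
Total comparisons: 5

The merged array is [2, 7, 7, 7, 8, 12, 12, 16], requiring 5 comparisons. The merge step runs in O(n) time where n is the total number of elements.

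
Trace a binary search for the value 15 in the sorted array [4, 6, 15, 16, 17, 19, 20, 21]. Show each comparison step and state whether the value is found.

Binary search for 15 in [4, 6, 15, 16, 17, 19, 20, 21]:

lo=0, hi=7, mid=3, arr[mid]=16 -> 16 > 15, search left half
lo=0, hi=2, mid=1, arr[mid]=6 -> 6 < 15, search right half
lo=2, hi=2, mid=2, arr[mid]=15 -> Found target at index 2!

Binary search finds 15 at index 2 after 3 comparisons. The search repeatedly halves the search space by comparing with the middle element.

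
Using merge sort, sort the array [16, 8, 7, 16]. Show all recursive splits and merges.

Merge sort trace:

Split: [16, 8, 7, 16] -> [16, 8] and [7, 16]
  Split: [16, 8] -> [16] and [8]
  Merge: [16] + [8] -> [8, 16]
  Split: [7, 16] -> [7] and [16]
  Merge: [7] + [16] -> [7, 16]
Merge: [8, 16] + [7, 16] -> [7, 8, 16, 16]

Final sorted array: [7, 8, 16, 16]

The merge sort proceeds by recursively splitting the array and merging sorted halves.
After all merges, the sorted array is [7, 8, 16, 16].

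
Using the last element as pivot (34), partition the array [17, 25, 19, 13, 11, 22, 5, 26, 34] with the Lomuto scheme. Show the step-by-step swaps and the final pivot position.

Lomuto partition with pivot = 34:

Initial array: [17, 25, 19, 13, 11, 22, 5, 26, 34]

arr[0]=17 <= 34: swap with position 0, array becomes [17, 25, 19, 13, 11, 22, 5, 26, 34]
arr[1]=25 <= 34: swap with position 1, array becomes [17, 25, 19, 13, 11, 22, 5, 26, 34]
arr[2]=19 <= 34: swap with position 2, array becomes [17, 25, 19, 13, 11, 22, 5, 26, 34]
arr[3]=13 <= 34: swap with position 3, array becomes [17, 25, 19, 13, 11, 22, 5, 26, 34]
arr[4]=11 <= 34: swap with position 4, array becomes [17, 25, 19, 13, 11, 22, 5, 26, 34]
arr[5]=22 <= 34: swap with position 5, array becomes [17, 25, 19, 13, 11, 22, 5, 26, 34]
arr[6]=5 <= 34: swap with position 6, array becomes [17, 25, 19, 13, 11, 22, 5, 26, 34]
arr[7]=26 <= 34: swap with position 7, array becomes [17, 25, 19, 13, 11, 22, 5, 26, 34]

Place pivot at position 8: [17, 25, 19, 13, 11, 22, 5, 26, 34]
Pivot position: 8

After partitioning with pivot 34, the array becomes [17, 25, 19, 13, 11, 22, 5, 26, 34]. The pivot is placed at index 8. All elements to the left of the pivot are <= 34, and all elements to the right are > 34.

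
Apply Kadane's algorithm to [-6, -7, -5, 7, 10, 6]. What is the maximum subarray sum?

Using Kadane's algorithm on [-6, -7, -5, 7, 10, 6]:

Scanning through the array:
Position 1 (value -7): max_ending_here = -7, max_so_far = -6
Position 2 (value -5): max_ending_here = -5, max_so_far = -5
Position 3 (value 7): max_ending_here = 7, max_so_far = 7
Position 4 (value 10): max_ending_here = 17, max_so_far = 17
Position 5 (value 6): max_ending_here = 23, max_so_far = 23

Maximum subarray: [7, 10, 6]
Maximum sum: 23

The maximum subarray is [7, 10, 6] with sum 23. This subarray runs from index 3 to index 5.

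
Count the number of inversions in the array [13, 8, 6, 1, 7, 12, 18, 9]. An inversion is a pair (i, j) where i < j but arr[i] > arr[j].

Finding inversions in [13, 8, 6, 1, 7, 12, 18, 9]:

(0, 1): arr[0]=13 > arr[1]=8
(0, 2): arr[0]=13 > arr[2]=6
(0, 3): arr[0]=13 > arr[3]=1
(0, 4): arr[0]=13 > arr[4]=7
(0, 5): arr[0]=13 > arr[5]=12
(0, 7): arr[0]=13 > arr[7]=9
(1, 2): arr[1]=8 > arr[2]=6
(1, 3): arr[1]=8 > arr[3]=1
(1, 4): arr[1]=8 > arr[4]=7
(2, 3): arr[2]=6 > arr[3]=1
(5, 7): arr[5]=12 > arr[7]=9
(6, 7): arr[6]=18 > arr[7]=9

Total inversions: 12

The array has 12 inversion(s): (0,1), (0,2), (0,3), (0,4), (0,5), (0,7), (1,2), (1,3), (1,4), (2,3), (5,7), (6,7). Each pair (i,j) satisfies i < j and arr[i] > arr[j].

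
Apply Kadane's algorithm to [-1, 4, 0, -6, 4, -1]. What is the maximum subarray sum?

Using Kadane's algorithm on [-1, 4, 0, -6, 4, -1]:

Scanning through the array:
Position 1 (value 4): max_ending_here = 4, max_so_far = 4
Position 2 (value 0): max_ending_here = 4, max_so_far = 4
Position 3 (value -6): max_ending_here = -2, max_so_far = 4
Position 4 (value 4): max_ending_here = 4, max_so_far = 4
Position 5 (value -1): max_ending_here = 3, max_so_far = 4

Maximum subarray: [4]
Maximum sum: 4

The maximum subarray is [4] with sum 4. This subarray runs from index 1 to index 1.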